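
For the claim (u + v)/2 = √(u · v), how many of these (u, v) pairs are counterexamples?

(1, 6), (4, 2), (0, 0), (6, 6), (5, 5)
Testing each pair:
(1, 6): LHS = 7/2, RHS = √(6) ≈ 2.449 → counterexample
(4, 2): LHS = 3, RHS = 2·√(2) ≈ 2.828 → counterexample
(0, 0): LHS = 0, RHS = 0 → satisfies claim
(6, 6): LHS = 6, RHS = 6 → satisfies claim
(5, 5): LHS = 5, RHS = 5 → satisfies claim

That makes 2 counterexamples.

Answer: 2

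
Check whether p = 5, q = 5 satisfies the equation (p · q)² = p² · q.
Fails

Substituting p = 5, q = 5:

LHS = (5 · 5)² = 625
RHS = 5² · 5 = 125

LHS ≠ RHS, so the equation does not hold at this point.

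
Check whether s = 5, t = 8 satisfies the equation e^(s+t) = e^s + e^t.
Fails

Substituting s = 5, t = 8:

LHS = e^(5+8) = e^13 ≈ 442413.4
RHS = e^5 + e^8 ≈ 3129

LHS ≠ RHS, so the equation does not hold at this point.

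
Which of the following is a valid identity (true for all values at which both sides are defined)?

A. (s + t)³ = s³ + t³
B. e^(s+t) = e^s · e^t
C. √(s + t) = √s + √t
A: fails at (1, 5) — LHS = 216, RHS = 126.
B: holds — e.g. at (2, 2), both sides equal e^4 ≈ 54.6.
C: fails at (2, 3) — LHS = √(5) ≈ 2.236, RHS = √(2) + √(3) ≈ 3.146.

Answer: B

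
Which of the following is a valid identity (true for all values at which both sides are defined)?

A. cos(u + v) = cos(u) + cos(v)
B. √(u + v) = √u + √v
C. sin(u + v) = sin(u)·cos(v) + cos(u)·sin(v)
A: fails at (1, 1) — LHS = cos(2) ≈ -0.4161, RHS = 2·cos(1) ≈ 1.081.
B: fails at (5, 8) — LHS = √(13) ≈ 3.606, RHS = √(5) + 2·√(2) ≈ 5.064.
C: holds — e.g. at (4, 4), both sides equal sin(8) ≈ 0.9894.

Answer: C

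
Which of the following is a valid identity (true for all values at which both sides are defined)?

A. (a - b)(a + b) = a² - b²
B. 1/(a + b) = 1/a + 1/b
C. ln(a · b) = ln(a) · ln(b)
A

A: holds — e.g. at (1, 1), both sides equal 0.
B: fails at (4, 6) — LHS = 1/10, RHS = 5/12.
C: fails at (2, 2) — LHS = ln(4) ≈ 1.386, RHS = ln(2)² ≈ 0.4805.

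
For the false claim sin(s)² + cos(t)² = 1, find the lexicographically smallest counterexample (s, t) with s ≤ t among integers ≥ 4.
(s, t) = (4, 5)

At (4, 4): both sides equal 1, so it holds there.

Substituting (4, 5) into the claim:
LHS = sin(4)² + cos(5)² ≈ 0.6532
RHS = 1

Since LHS ≠ RHS, this pair disproves the claim, and no lexicographically smaller pair (s ≤ t, integers ≥ 4) does.

For instance (9, 10) is also a counterexample (LHS = sin(9)² + cos(10)² ≈ 0.8739, RHS = 1), but it's lexicographically larger.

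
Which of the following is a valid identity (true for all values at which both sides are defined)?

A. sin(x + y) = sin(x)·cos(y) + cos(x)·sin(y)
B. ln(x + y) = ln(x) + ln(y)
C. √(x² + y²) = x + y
A: holds — e.g. at (4, 6), both sides equal sin(10) ≈ -0.544.
B: fails at (2, 7) — LHS = ln(9) ≈ 2.197, RHS = ln(2) + ln(7) ≈ 2.639.
C: fails at (1, 4) — LHS = √(17) ≈ 4.123, RHS = 5.

Answer: A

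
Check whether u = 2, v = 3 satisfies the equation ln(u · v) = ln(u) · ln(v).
Fails

Substituting u = 2, v = 3:

LHS = ln(2 · 3) = ln(6) ≈ 1.792
RHS = ln(2) · ln(3) ≈ 0.7615

LHS ≠ RHS, so the equation does not hold at this point.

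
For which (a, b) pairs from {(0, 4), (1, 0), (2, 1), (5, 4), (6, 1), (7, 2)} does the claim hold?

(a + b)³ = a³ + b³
(0, 4), (1, 0)

Testing each pair:
(0, 4): LHS = 64, RHS = 64 → holds
(1, 0): LHS = 1, RHS = 1 → holds
(2, 1): LHS = 27, RHS = 9 → fails
(5, 4): LHS = 729, RHS = 189 → fails
(6, 1): LHS = 343, RHS = 217 → fails
(7, 2): LHS = 729, RHS = 351 → fails

2 of 6 pairs satisfy the claim.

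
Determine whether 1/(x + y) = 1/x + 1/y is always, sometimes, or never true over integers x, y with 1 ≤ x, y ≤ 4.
Never true

The claim fails for every pair in the range. For instance at (x, y) = (2, 3): LHS = 1/5, RHS = 5/6.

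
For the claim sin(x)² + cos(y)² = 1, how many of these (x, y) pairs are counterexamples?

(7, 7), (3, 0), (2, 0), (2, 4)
Testing each pair:
(7, 7): LHS = sin(7)² + cos(7)² = 1, RHS = 1 → satisfies claim
(3, 0): LHS = sin(3)² + 1 ≈ 1.02, RHS = 1 → counterexample
(2, 0): LHS = sin(2)² + 1 ≈ 1.827, RHS = 1 → counterexample
(2, 4): LHS = cos(4)² + sin(2)² ≈ 1.254, RHS = 1 → counterexample

That makes 3 counterexamples.

Answer: 3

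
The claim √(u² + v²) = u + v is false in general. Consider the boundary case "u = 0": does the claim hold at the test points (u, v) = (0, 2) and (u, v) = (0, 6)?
Yes, holds at both test points

At (0, 2): LHS = 2, RHS = 2 → equal
At (0, 6): LHS = 6, RHS = 6 → equal

So the claim does hold at both of these boundary points, even though it is not an identity.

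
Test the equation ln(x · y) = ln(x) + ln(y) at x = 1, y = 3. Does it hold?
Holds

Substituting x = 1, y = 3:

LHS = ln(1 · 3) = ln(3) ≈ 1.099
RHS = ln(1) + ln(3) = ln(3) ≈ 1.099

LHS = RHS, so the equation holds at this point.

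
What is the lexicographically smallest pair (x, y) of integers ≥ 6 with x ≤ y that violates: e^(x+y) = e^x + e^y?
(x, y) = (6, 6)

Substituting (6, 6) into the claim:
LHS = e^(6+6) = e^12 ≈ 162754.8
RHS = e^6 + e^6 = 2·e^6 ≈ 806.9

Since LHS ≠ RHS, this pair disproves the claim, and no lexicographically smaller pair (x ≤ y, integers ≥ 6) does.

For instance (6, 11) is also a counterexample (LHS = e^17 ≈ 24154952.8, RHS = e^6 + e^11 ≈ 60277.6), but it's lexicographically larger.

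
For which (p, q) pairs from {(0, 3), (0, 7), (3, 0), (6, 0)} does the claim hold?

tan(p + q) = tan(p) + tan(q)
Testing each pair:
(0, 3): LHS = tan(3) ≈ -0.1425, RHS = tan(3) ≈ -0.1425 → holds
(0, 7): LHS = tan(7) ≈ 0.8714, RHS = tan(7) ≈ 0.8714 → holds
(3, 0): LHS = tan(3) ≈ -0.1425, RHS = tan(3) ≈ -0.1425 → holds
(6, 0): LHS = tan(6) ≈ -0.291, RHS = tan(6) ≈ -0.291 → holds

Every pair satisfies the claim.

Answer: All pairs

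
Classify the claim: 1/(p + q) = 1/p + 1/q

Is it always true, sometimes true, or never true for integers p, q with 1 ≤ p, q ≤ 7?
The claim fails for every pair in the range. For instance at (p, q) = (2, 3): LHS = 1/5, RHS = 5/6.

Answer: Never true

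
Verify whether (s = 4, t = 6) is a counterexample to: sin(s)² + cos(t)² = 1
Substituting s = 4, t = 6:
LHS = sin(4)² + cos(6)² ≈ 1.495
RHS = 1

Since LHS ≠ RHS, this pair disproves the claim.

Answer: Yes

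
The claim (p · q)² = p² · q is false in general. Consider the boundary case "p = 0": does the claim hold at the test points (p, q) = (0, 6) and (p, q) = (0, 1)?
At (0, 6): LHS = 0, RHS = 0 → equal
At (0, 1): LHS = 0, RHS = 0 → equal

So the claim does hold at both of these boundary points, even though it is not an identity.

Answer: Yes, holds at both test points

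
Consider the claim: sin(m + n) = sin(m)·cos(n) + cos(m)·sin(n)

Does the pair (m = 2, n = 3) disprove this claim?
Substituting m = 2, n = 3:
LHS = sin(2 + 3) = sin(5) ≈ -0.9589
RHS = sin(2)·cos(3) + cos(2)·sin(3) = sin(2)·cos(3) + sin(3)·cos(2) ≈ -0.9589

The sides agree, so this pair does not disprove the claim.

Answer: No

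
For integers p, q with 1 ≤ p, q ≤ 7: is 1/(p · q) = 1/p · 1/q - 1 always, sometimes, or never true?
Never true

The claim fails for every pair in the range. For instance at (p, q) = (3, 1): LHS = 1/3, RHS = -2/3.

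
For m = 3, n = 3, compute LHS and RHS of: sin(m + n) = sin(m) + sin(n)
LHS = sin(3 + 3) = sin(6) ≈ -0.2794
RHS = sin(3) + sin(3) = 2·sin(3) ≈ 0.2822

LHS ≠ RHS (they differ by about 0.5617), so the equation does not hold here.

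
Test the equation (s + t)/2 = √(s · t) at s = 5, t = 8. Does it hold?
Fails

Substituting s = 5, t = 8:

LHS = (5 + 8)/2 = 13/2
RHS = √(5 · 8) = 2·√(10) ≈ 6.325

LHS ≠ RHS, so the equation does not hold at this point.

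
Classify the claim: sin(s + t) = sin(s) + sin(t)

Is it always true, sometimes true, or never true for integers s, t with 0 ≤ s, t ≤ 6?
Sometimes true

It holds at (s, t) = (4, 0) (both sides equal sin(4) ≈ -0.7568), but fails at (s, t) = (5, 4) (LHS = sin(9) ≈ 0.4121, RHS = sin(5) + sin(4) ≈ -1.716).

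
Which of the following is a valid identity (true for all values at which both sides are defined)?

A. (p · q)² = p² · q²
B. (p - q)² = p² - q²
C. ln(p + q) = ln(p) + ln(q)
A

A: holds — e.g. at (1, 5), both sides equal 25.
B: fails at (2, 4) — LHS = 4, RHS = -12.
C: fails at (5, 5) — LHS = ln(10) ≈ 2.303, RHS = 2·ln(5) ≈ 3.219.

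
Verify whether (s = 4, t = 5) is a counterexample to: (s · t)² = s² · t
Substituting s = 4, t = 5:
LHS = (4 · 5)² = 400
RHS = 4² · 5 = 80

Since LHS ≠ RHS, this pair disproves the claim.

Answer: Yes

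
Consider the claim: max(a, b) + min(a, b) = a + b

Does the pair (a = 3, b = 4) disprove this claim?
No

Substituting a = 3, b = 4:
LHS = max(3, 4) + min(3, 4) = 7
RHS = 3 + 4 = 7

The sides agree, so this pair does not disprove the claim.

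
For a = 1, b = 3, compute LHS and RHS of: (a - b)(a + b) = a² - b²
LHS = (1 - 3)(1 + 3) = -8
RHS = 1² - 3² = -8

LHS = RHS: the two sides agree.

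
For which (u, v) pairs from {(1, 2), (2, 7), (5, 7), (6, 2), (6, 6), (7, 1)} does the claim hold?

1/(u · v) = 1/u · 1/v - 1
Testing each pair:
(1, 2): LHS = 1/2, RHS = -1/2 → fails
(2, 7): LHS = 1/14, RHS = -13/14 → fails
(5, 7): LHS = 1/35, RHS = -34/35 → fails
(6, 2): LHS = 1/12, RHS = -11/12 → fails
(6, 6): LHS = 1/36, RHS = -35/36 → fails
(7, 1): LHS = 1/7, RHS = -6/7 → fails

No pair satisfies the claim.

Answer: None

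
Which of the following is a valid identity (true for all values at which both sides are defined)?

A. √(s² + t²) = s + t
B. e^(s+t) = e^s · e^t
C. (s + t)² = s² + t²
B

A: fails at (2, 2) — LHS = 2·√(2) ≈ 2.828, RHS = 4.
B: holds — e.g. at (1, 3), both sides equal e^4 ≈ 54.6.
C: fails at (3, 7) — LHS = 100, RHS = 58.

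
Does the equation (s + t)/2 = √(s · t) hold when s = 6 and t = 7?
Fails

Substituting s = 6, t = 7:

LHS = (6 + 7)/2 = 13/2
RHS = √(6 · 7) = √(42) ≈ 6.481

LHS ≠ RHS, so the equation does not hold at this point.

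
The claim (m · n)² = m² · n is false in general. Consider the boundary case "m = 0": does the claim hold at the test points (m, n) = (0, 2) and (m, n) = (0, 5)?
Yes, holds at both test points

At (0, 2): LHS = 0, RHS = 0 → equal
At (0, 5): LHS = 0, RHS = 0 → equal

So the claim does hold at both of these boundary points, even though it is not an identity.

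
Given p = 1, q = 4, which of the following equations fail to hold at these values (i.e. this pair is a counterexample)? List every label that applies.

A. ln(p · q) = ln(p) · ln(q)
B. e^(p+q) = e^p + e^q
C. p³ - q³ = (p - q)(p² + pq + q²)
A, B

Evaluating each claim at the given values:
A. LHS = ln(4) ≈ 1.386, RHS = 0 → fails here (LHS ≠ RHS)
B. LHS = e^5 ≈ 148.4, RHS = e + e^4 ≈ 57.32 → fails here (LHS ≠ RHS)
C. LHS = -63, RHS = -63 → holds here (LHS = RHS)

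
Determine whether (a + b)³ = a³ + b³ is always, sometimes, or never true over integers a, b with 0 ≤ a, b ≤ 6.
It holds at (a, b) = (0, 3) (both sides equal 27), but fails at (a, b) = (1, 2) (LHS = 27, RHS = 9).

Answer: Sometimes true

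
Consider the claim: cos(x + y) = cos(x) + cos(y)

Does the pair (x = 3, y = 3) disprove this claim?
Yes

Substituting x = 3, y = 3:
LHS = cos(3 + 3) = cos(6) ≈ 0.9602
RHS = cos(3) + cos(3) = 2·cos(3) ≈ -1.98

Since LHS ≠ RHS, this pair disproves the claim.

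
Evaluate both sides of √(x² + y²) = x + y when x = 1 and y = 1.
LHS = √(1² + 1²) = √(2) ≈ 1.414
RHS = 1 + 1 = 2

LHS ≠ RHS (they differ by about 0.5858), so the equation does not hold here.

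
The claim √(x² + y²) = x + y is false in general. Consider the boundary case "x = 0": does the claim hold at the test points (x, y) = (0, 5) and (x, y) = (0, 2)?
At (0, 5): LHS = 5, RHS = 5 → equal
At (0, 2): LHS = 2, RHS = 2 → equal

So the claim does hold at both of these boundary points, even though it is not an identity.

Answer: Yes, holds at both test points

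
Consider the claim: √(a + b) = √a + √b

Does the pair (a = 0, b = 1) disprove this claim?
No

Substituting a = 0, b = 1:
LHS = √(0 + 1) = 1
RHS = √0 + √1 = 1

The sides agree, so this pair does not disprove the claim.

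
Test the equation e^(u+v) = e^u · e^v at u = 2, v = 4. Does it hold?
Holds

Substituting u = 2, v = 4:

LHS = e^(2+4) = e^6 ≈ 403.4
RHS = e^2 · e^4 = e^6 ≈ 403.4

LHS = RHS, so the equation holds at this point.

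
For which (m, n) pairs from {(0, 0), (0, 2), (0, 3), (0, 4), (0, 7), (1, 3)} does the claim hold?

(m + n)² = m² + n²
Testing each pair:
(0, 0): LHS = 0, RHS = 0 → holds
(0, 2): LHS = 4, RHS = 4 → holds
(0, 3): LHS = 9, RHS = 9 → holds
(0, 4): LHS = 16, RHS = 16 → holds
(0, 7): LHS = 49, RHS = 49 → holds
(1, 3): LHS = 16, RHS = 10 → fails

5 of 6 pairs satisfy the claim.

Answer: (0, 0), (0, 2), (0, 3), (0, 4), (0, 7)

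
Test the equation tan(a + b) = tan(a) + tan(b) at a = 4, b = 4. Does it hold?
Fails

Substituting a = 4, b = 4:

LHS = tan(4 + 4) = tan(8) ≈ -6.8
RHS = tan(4) + tan(4) = 2·tan(4) ≈ 2.316

LHS ≠ RHS, so the equation does not hold at this point.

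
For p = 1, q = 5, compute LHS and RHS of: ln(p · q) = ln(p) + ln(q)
LHS = ln(1 · 5) = ln(5) ≈ 1.609
RHS = ln(1) + ln(5) = ln(5) ≈ 1.609

LHS = RHS: the two sides agree.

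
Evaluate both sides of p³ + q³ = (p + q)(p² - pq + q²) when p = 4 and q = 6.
LHS = 4³ + 6³ = 280
RHS = (4 + 6)(4² - 4·6 + 6²) = 280

LHS = RHS: the two sides agree.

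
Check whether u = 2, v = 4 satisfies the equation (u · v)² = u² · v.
Substituting u = 2, v = 4:

LHS = (2 · 4)² = 64
RHS = 2² · 4 = 16

LHS ≠ RHS, so the equation does not hold at this point.

Answer: Fails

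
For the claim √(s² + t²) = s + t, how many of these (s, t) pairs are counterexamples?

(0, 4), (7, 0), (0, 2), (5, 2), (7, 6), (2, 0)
2

Testing each pair:
(0, 4): LHS = 4, RHS = 4 → satisfies claim
(7, 0): LHS = 7, RHS = 7 → satisfies claim
(0, 2): LHS = 2, RHS = 2 → satisfies claim
(5, 2): LHS = √(29) ≈ 5.385, RHS = 7 → counterexample
(7, 6): LHS = √(85) ≈ 9.22, RHS = 13 → counterexample
(2, 0): LHS = 2, RHS = 2 → satisfies claim

That makes 2 counterexamples.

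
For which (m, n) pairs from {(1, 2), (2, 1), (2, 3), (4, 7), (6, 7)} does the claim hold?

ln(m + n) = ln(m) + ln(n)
None

Testing each pair:
(1, 2): LHS = ln(3) ≈ 1.099, RHS = ln(2) ≈ 0.6931 → fails
(2, 1): LHS = ln(3) ≈ 1.099, RHS = ln(2) ≈ 0.6931 → fails
(2, 3): LHS = ln(5) ≈ 1.609, RHS = ln(2) + ln(3) ≈ 1.792 → fails
(4, 7): LHS = ln(11) ≈ 2.398, RHS = ln(4) + ln(7) ≈ 3.332 → fails
(6, 7): LHS = ln(13) ≈ 2.565, RHS = ln(6) + ln(7) ≈ 3.738 → fails

No pair satisfies the claim.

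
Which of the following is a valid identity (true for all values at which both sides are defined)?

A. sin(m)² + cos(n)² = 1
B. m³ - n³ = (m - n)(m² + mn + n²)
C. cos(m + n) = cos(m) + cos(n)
B

A: fails at (2, 3) — LHS = sin(2)² + cos(3)² ≈ 1.807, RHS = 1.
B: holds — e.g. at (1, 2), both sides equal -7.
C: fails at (6, 7) — LHS = cos(13) ≈ 0.9074, RHS = cos(7) + cos(6) ≈ 1.714.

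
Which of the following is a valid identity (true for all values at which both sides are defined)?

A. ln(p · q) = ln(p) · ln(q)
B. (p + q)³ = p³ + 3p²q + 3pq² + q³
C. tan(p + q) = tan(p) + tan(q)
B

A: fails at (5, 8) — LHS = ln(40) ≈ 3.689, RHS = ln(5)·ln(8) ≈ 3.347.
B: holds — e.g. at (0, 1), both sides equal 1.
C: fails at (2, 2) — LHS = tan(4) ≈ 1.158, RHS = 2·tan(2) ≈ -4.37.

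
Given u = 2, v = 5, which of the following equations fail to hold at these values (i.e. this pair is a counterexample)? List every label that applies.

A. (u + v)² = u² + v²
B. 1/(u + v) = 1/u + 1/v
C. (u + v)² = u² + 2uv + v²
Evaluating each claim at the given values:
A. LHS = 49, RHS = 29 → fails here (LHS ≠ RHS)
B. LHS = 1/7, RHS = 7/10 → fails here (LHS ≠ RHS)
C. LHS = 49, RHS = 49 → holds here (LHS = RHS)

Answer: A, B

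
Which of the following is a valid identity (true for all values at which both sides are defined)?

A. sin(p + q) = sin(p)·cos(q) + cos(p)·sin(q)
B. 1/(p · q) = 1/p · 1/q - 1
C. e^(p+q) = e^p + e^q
A: holds — e.g. at (1, 4), both sides equal sin(5) ≈ -0.9589.
B: fails at (4, 5) — LHS = 1/20, RHS = -19/20.
C: fails at (5, 8) — LHS = e^13 ≈ 442413.4, RHS = e^5 + e^8 ≈ 3129.

Answer: A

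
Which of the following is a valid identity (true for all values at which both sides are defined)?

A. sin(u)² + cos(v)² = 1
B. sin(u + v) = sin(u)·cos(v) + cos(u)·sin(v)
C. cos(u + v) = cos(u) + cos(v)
B

A: fails at (3, 7) — LHS = sin(3)² + cos(7)² ≈ 0.5883, RHS = 1.
B: holds — e.g. at (1, 1), both sides equal sin(2) ≈ 0.9093.
C: fails at (5, 5) — LHS = cos(10) ≈ -0.8391, RHS = 2·cos(5) ≈ 0.5673.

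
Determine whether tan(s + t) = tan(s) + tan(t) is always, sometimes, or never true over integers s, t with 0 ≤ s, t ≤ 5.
It holds at (s, t) = (2, 0) (both sides equal tan(2) ≈ -2.185), but fails at (s, t) = (5, 3) (LHS = tan(8) ≈ -6.8, RHS = tan(5) + tan(3) ≈ -3.523).

Answer: Sometimes true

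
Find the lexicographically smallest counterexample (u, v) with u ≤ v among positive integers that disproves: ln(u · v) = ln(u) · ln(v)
Substituting (1, 2) into the claim:
LHS = ln(1 · 2) = ln(2) ≈ 0.6931
RHS = ln(1) · ln(2) = 0

Since LHS ≠ RHS, this pair disproves the claim, and no lexicographically smaller pair (u ≤ v, positive integers) does.

For instance (4, 4) is also a counterexample (LHS = ln(16) ≈ 2.773, RHS = ln(4)² ≈ 1.922), but it's lexicographically larger.

Answer: (u, v) = (1, 2)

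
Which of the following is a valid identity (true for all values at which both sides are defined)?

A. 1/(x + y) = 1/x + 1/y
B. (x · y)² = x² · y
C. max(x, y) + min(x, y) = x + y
A: fails at (2, 7) — LHS = 1/9, RHS = 9/14.
B: fails at (3, 3) — LHS = 81, RHS = 27.
C: holds — e.g. at (5, 8), both sides equal 13.

Answer: C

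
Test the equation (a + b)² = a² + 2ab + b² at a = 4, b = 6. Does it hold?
Holds

Substituting a = 4, b = 6:

LHS = (4 + 6)² = 100
RHS = 4² + 2·4·6 + 6² = 100

LHS = RHS, so the equation holds at this point.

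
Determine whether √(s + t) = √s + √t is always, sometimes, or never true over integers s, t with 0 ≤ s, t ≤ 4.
It holds at (s, t) = (0, 0) (both sides equal 0), but fails at (s, t) = (4, 4) (LHS = 2·√(2) ≈ 2.828, RHS = 4).

Answer: Sometimes true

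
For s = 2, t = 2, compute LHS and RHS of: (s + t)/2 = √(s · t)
LHS = (2 + 2)/2 = 2
RHS = √(2 · 2) = 2

LHS = RHS: the two sides agree.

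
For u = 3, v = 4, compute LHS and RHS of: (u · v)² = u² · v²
LHS = (3 · 4)² = 144
RHS = 3² · 4² = 144

LHS = RHS: the two sides agree.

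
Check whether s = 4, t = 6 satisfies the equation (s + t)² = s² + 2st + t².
Holds

Substituting s = 4, t = 6:

LHS = (4 + 6)² = 100
RHS = 4² + 2·4·6 + 6² = 100

LHS = RHS, so the equation holds at this point.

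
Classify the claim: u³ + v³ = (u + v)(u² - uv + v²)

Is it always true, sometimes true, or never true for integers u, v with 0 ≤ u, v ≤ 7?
The identity holds for every pair in the range. For instance at (u, v) = (1, 7): both sides equal 344.

Answer: Always true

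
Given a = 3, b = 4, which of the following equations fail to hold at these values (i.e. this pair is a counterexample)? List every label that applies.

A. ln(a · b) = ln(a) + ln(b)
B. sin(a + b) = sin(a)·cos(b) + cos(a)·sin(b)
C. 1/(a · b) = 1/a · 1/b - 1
C

Evaluating each claim at the given values:
A. LHS = ln(12) ≈ 2.485, RHS = ln(3) + ln(4) ≈ 2.485 → holds here (LHS = RHS)
B. LHS = sin(7) ≈ 0.657, RHS = sin(3)·cos(4) + sin(4)·cos(3) ≈ 0.657 → holds here (LHS = RHS)
C. LHS = 1/12, RHS = -11/12 → fails here (LHS ≠ RHS)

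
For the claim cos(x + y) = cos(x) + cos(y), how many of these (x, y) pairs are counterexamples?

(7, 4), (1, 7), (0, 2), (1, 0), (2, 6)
5

Testing each pair:
(7, 4): LHS = cos(11) ≈ 0.004426, RHS = cos(4) + cos(7) ≈ 0.1003 → counterexample
(1, 7): LHS = cos(8) ≈ -0.1455, RHS = cos(1) + cos(7) ≈ 1.294 → counterexample
(0, 2): LHS = cos(2) ≈ -0.4161, RHS = cos(2) + 1 ≈ 0.5839 → counterexample
(1, 0): LHS = cos(1) ≈ 0.5403, RHS = cos(1) + 1 ≈ 1.54 → counterexample
(2, 6): LHS = cos(8) ≈ -0.1455, RHS = cos(2) + cos(6) ≈ 0.544 → counterexample

That makes 5 counterexamples.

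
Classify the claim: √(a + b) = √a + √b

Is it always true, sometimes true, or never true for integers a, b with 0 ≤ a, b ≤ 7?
It holds at (a, b) = (0, 7) (both sides equal √(7) ≈ 2.646), but fails at (a, b) = (7, 5) (LHS = 2·√(3) ≈ 3.464, RHS = √(5) + √(7) ≈ 4.882).

Answer: Sometimes true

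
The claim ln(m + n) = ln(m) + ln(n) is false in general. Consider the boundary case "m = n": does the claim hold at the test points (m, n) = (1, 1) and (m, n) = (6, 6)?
At (1, 1): LHS = ln(2) ≈ 0.6931 ≠ RHS = 0
At (6, 6): LHS = ln(12) ≈ 2.485 ≠ RHS = 2·ln(6) ≈ 3.584

Answer: No, fails at both test points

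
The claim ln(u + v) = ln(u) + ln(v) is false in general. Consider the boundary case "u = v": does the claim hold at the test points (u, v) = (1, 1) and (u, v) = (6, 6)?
No, fails at both test points

At (1, 1): LHS = ln(2) ≈ 0.6931 ≠ RHS = 0
At (6, 6): LHS = ln(12) ≈ 2.485 ≠ RHS = 2·ln(6) ≈ 3.584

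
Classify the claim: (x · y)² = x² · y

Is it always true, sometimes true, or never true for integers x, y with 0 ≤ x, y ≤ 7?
Sometimes true

It holds at (x, y) = (3, 1) (both sides equal 9), but fails at (x, y) = (6, 6) (LHS = 1296, RHS = 216).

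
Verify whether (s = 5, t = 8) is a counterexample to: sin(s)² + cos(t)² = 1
Yes

Substituting s = 5, t = 8:
LHS = sin(5)² + cos(8)² ≈ 0.9407
RHS = 1

Since LHS ≠ RHS, this pair disproves the claim.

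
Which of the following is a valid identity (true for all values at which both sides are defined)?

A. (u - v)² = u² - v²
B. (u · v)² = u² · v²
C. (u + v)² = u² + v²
A: fails at (3, 5) — LHS = 4, RHS = -16.
B: holds — e.g. at (1, 4), both sides equal 16.
C: fails at (3, 7) — LHS = 100, RHS = 58.

Answer: B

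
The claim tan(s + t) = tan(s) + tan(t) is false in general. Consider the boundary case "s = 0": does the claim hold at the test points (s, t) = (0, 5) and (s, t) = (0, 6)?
At (0, 5): LHS = tan(5) ≈ -3.381, RHS = tan(5) ≈ -3.381 → equal
At (0, 6): LHS = tan(6) ≈ -0.291, RHS = tan(6) ≈ -0.291 → equal

So the claim does hold at both of these boundary points, even though it is not an identity.

Answer: Yes, holds at both test points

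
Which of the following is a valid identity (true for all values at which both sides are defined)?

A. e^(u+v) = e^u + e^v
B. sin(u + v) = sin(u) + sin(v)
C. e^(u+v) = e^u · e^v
C

A: fails at (3, 5) — LHS = e^8 ≈ 2981, RHS = e^3 + e^5 ≈ 168.5.
B: fails at (3, 3) — LHS = sin(6) ≈ -0.2794, RHS = 2·sin(3) ≈ 0.2822.
C: holds — e.g. at (1, 3), both sides equal e^4 ≈ 54.6.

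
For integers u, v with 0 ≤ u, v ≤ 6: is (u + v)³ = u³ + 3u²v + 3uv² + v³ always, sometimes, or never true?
The identity holds for every pair in the range. For instance at (u, v) = (2, 3): both sides equal 125.

Answer: Always true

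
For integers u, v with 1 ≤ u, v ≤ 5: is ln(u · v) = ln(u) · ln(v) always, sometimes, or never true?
Sometimes true

It holds at (u, v) = (1, 1) (both sides equal 0), but fails at (u, v) = (1, 2) (LHS = ln(2) ≈ 0.6931, RHS = 0).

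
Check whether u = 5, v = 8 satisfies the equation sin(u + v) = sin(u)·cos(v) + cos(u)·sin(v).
Substituting u = 5, v = 8:

LHS = sin(5 + 8) = sin(13) ≈ 0.4202
RHS = sin(5)·cos(8) + cos(5)·sin(8) = sin(5)·cos(8) + sin(8)·cos(5) ≈ 0.4202

LHS = RHS, so the equation holds at this point.

Answer: Holds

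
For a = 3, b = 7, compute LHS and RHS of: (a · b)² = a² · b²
LHS = (3 · 7)² = 441
RHS = 3² · 7² = 441

LHS = RHS: the two sides agree.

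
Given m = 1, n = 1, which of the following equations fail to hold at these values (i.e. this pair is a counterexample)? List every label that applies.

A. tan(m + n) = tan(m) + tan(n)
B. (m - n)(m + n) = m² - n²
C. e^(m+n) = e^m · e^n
Evaluating each claim at the given values:
A. LHS = tan(2) ≈ -2.185, RHS = 2·tan(1) ≈ 3.115 → fails here (LHS ≠ RHS)
B. LHS = 0, RHS = 0 → holds here (LHS = RHS)
C. LHS = e^2 ≈ 7.389, RHS = e^2 ≈ 7.389 → holds here (LHS = RHS)

Answer: A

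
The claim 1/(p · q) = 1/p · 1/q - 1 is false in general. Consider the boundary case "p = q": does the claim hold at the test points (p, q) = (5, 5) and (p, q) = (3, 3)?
No, fails at both test points

At (5, 5): LHS = 1/25 ≠ RHS = -24/25
At (3, 3): LHS = 1/9 ≠ RHS = -8/9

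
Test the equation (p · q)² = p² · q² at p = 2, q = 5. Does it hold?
Substituting p = 2, q = 5:

LHS = (2 · 5)² = 100
RHS = 2² · 5² = 100

LHS = RHS, so the equation holds at this point.

Answer: Holds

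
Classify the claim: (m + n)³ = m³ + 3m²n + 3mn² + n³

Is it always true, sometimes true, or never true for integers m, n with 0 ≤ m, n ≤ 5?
The identity holds for every pair in the range. For instance at (m, n) = (5, 1): both sides equal 216.

Answer: Always true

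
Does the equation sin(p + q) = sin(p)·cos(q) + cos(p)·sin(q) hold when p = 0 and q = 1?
Substituting p = 0, q = 1:

LHS = sin(0 + 1) = sin(1) ≈ 0.8415
RHS = sin(0)·cos(1) + cos(0)·sin(1) = sin(1) ≈ 0.8415

LHS = RHS, so the equation holds at this point.

Answer: Holds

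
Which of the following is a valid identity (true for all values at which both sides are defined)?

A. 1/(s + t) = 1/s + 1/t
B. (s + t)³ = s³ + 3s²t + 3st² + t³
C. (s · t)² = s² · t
B

A: fails at (3, 4) — LHS = 1/7, RHS = 7/12.
B: holds — e.g. at (3, 5), both sides equal 512.
C: fails at (3, 4) — LHS = 144, RHS = 36.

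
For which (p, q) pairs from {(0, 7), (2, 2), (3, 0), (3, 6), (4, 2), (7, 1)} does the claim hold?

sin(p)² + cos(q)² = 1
(2, 2)

Testing each pair:
(0, 7): LHS = cos(7)² ≈ 0.5684, RHS = 1 → fails
(2, 2): LHS = cos(2)² + sin(2)² = 1, RHS = 1 → holds
(3, 0): LHS = sin(3)² + 1 ≈ 1.02, RHS = 1 → fails
(3, 6): LHS = sin(3)² + cos(6)² ≈ 0.9418, RHS = 1 → fails
(4, 2): LHS = cos(2)² + sin(4)² ≈ 0.7459, RHS = 1 → fails
(7, 1): LHS = cos(1)² + sin(7)² ≈ 0.7236, RHS = 1 → fails

1 of 6 pairs satisfies the claim.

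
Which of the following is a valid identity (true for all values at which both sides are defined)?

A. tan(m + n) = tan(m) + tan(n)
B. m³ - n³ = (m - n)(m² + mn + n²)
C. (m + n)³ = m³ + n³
A: fails at (3, 7) — LHS = tan(10) ≈ 0.6484, RHS = tan(3) + tan(7) ≈ 0.7289.
B: holds — e.g. at (4, 4), both sides equal 0.
C: fails at (6, 7) — LHS = 2197, RHS = 559.

Answer: B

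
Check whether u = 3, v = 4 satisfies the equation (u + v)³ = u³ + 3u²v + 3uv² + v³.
Substituting u = 3, v = 4:

LHS = (3 + 4)³ = 343
RHS = 3³ + 3·3²·4 + 3·3·4² + 4³ = 343

LHS = RHS, so the equation holds at this point.

Answer: Holds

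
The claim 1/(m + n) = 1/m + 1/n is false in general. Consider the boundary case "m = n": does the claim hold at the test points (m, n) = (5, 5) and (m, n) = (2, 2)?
At (5, 5): LHS = 1/10 ≠ RHS = 2/5
At (2, 2): LHS = 1/4 ≠ RHS = 1

Answer: No, fails at both test points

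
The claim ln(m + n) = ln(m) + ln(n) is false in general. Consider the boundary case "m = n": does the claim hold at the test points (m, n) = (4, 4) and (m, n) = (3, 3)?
At (4, 4): LHS = ln(8) ≈ 2.079 ≠ RHS = 2·ln(4) ≈ 2.773
At (3, 3): LHS = ln(6) ≈ 1.792 ≠ RHS = 2·ln(3) ≈ 2.197

Answer: No, fails at both test points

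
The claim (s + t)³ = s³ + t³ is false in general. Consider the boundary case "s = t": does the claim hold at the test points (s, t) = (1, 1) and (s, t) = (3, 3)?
No, fails at both test points

At (1, 1): LHS = 8 ≠ RHS = 2
At (3, 3): LHS = 216 ≠ RHS = 54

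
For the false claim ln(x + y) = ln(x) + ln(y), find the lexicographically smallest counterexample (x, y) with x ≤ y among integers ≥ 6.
Substituting (6, 6) into the claim:
LHS = ln(6 + 6) = ln(12) ≈ 2.485
RHS = ln(6) + ln(6) = 2·ln(6) ≈ 3.584

Since LHS ≠ RHS, this pair disproves the claim, and no lexicographically smaller pair (x ≤ y, integers ≥ 6) does.

For instance (11, 11) is also a counterexample (LHS = ln(22) ≈ 3.091, RHS = 2·ln(11) ≈ 4.796), but it's lexicographically larger.

Answer: (x, y) = (6, 6)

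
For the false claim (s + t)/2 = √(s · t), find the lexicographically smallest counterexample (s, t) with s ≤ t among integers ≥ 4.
(s, t) = (4, 5)

At (4, 4): both sides equal 4, so it holds there.

Substituting (4, 5) into the claim:
LHS = (4 + 5)/2 = 9/2
RHS = √(4 · 5) = 2·√(5) ≈ 4.472

Since LHS ≠ RHS, this pair disproves the claim, and no lexicographically smaller pair (s ≤ t, integers ≥ 4) does.

For instance (5, 9) is also a counterexample (LHS = 7, RHS = 3·√(5) ≈ 6.708), but it's lexicographically larger.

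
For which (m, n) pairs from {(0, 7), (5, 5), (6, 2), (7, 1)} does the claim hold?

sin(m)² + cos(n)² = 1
(5, 5)

Testing each pair:
(0, 7): LHS = cos(7)² ≈ 0.5684, RHS = 1 → fails
(5, 5): LHS = cos(5)² + sin(5)² = 1, RHS = 1 → holds
(6, 2): LHS = sin(6)² + cos(2)² ≈ 0.2513, RHS = 1 → fails
(7, 1): LHS = cos(1)² + sin(7)² ≈ 0.7236, RHS = 1 → fails

1 of 4 pairs satisfies the claim.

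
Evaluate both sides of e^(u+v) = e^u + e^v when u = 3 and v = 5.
LHS = e^(3+5) = e^8 ≈ 2981
RHS = e^3 + e^5 ≈ 168.5

LHS ≠ RHS (they differ by about 2812), so the equation does not hold here.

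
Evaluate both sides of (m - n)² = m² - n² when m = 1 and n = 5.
LHS = (1 - 5)² = 16
RHS = 1² - 5² = -24

LHS ≠ RHS, so the equation does not hold here.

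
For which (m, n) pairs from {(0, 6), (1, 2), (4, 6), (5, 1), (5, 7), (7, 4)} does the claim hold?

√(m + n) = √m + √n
(0, 6)

Testing each pair:
(0, 6): LHS = √(6) ≈ 2.449, RHS = √(6) ≈ 2.449 → holds
(1, 2): LHS = √(3) ≈ 1.732, RHS = 1 + √(2) ≈ 2.414 → fails
(4, 6): LHS = √(10) ≈ 3.162, RHS = 2 + √(6) ≈ 4.449 → fails
(5, 1): LHS = √(6) ≈ 2.449, RHS = 1 + √(5) ≈ 3.236 → fails
(5, 7): LHS = 2·√(3) ≈ 3.464, RHS = √(5) + √(7) ≈ 4.882 → fails
(7, 4): LHS = √(11) ≈ 3.317, RHS = 2 + √(7) ≈ 4.646 → fails

1 of 6 pairs satisfies the claim.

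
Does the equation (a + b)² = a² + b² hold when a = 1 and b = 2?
Fails

Substituting a = 1, b = 2:

LHS = (1 + 2)² = 9
RHS = 1² + 2² = 5

LHS ≠ RHS, so the equation does not hold at this point.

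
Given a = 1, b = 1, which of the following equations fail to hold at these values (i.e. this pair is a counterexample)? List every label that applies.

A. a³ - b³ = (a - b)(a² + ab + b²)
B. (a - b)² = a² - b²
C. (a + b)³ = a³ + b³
C

Evaluating each claim at the given values:
A. LHS = 0, RHS = 0 → holds here (LHS = RHS)
B. LHS = 0, RHS = 0 → holds here (LHS = RHS)
C. LHS = 8, RHS = 2 → fails here (LHS ≠ RHS)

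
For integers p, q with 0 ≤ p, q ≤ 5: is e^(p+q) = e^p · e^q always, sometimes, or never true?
The identity holds for every pair in the range. For instance at (p, q) = (2, 4): both sides equal e^6 ≈ 403.4.

Answer: Always true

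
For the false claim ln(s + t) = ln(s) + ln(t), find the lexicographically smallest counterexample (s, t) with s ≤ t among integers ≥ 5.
Substituting (5, 5) into the claim:
LHS = ln(5 + 5) = ln(10) ≈ 2.303
RHS = ln(5) + ln(5) = 2·ln(5) ≈ 3.219

Since LHS ≠ RHS, this pair disproves the claim, and no lexicographically smaller pair (s ≤ t, integers ≥ 5) does.

For instance (6, 11) is also a counterexample (LHS = ln(17) ≈ 2.833, RHS = ln(6) + ln(11) ≈ 4.19), but it's lexicographically larger.

Answer: (s, t) = (5, 5)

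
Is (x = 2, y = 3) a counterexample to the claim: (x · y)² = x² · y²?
Substituting x = 2, y = 3:
LHS = (2 · 3)² = 36
RHS = 2² · 3² = 36

The sides agree, so this pair does not disprove the claim.

Answer: No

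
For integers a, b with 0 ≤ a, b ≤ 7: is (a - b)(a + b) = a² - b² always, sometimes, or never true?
The identity holds for every pair in the range. For instance at (a, b) = (3, 5): both sides equal -16.

Answer: Always true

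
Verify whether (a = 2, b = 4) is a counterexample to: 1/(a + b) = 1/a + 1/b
Yes

Substituting a = 2, b = 4:
LHS = 1/(2 + 4) = 1/6
RHS = 1/2 + 1/4 = 3/4

Since LHS ≠ RHS, this pair disproves the claim.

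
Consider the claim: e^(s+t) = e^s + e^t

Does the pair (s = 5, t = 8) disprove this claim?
Yes

Substituting s = 5, t = 8:
LHS = e^(5+8) = e^13 ≈ 442413.4
RHS = e^5 + e^8 ≈ 3129

Since LHS ≠ RHS, this pair disproves the claim.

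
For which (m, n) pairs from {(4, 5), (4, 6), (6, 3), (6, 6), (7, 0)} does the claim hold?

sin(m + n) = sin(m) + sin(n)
(7, 0)

Testing each pair:
(4, 5): LHS = sin(9) ≈ 0.4121, RHS = sin(5) + sin(4) ≈ -1.716 → fails
(4, 6): LHS = sin(10) ≈ -0.544, RHS = sin(4) + sin(6) ≈ -1.036 → fails
(6, 3): LHS = sin(9) ≈ 0.4121, RHS = sin(6) + sin(3) ≈ -0.1383 → fails
(6, 6): LHS = sin(12) ≈ -0.5366, RHS = 2·sin(6) ≈ -0.5588 → fails
(7, 0): LHS = sin(7) ≈ 0.657, RHS = sin(7) ≈ 0.657 → holds

1 of 5 pairs satisfies the claim.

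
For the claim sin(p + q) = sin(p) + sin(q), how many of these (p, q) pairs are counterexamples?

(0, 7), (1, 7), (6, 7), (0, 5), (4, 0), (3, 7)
3

Testing each pair:
(0, 7): LHS = sin(7) ≈ 0.657, RHS = sin(7) ≈ 0.657 → satisfies claim
(1, 7): LHS = sin(8) ≈ 0.9894, RHS = sin(7) + sin(1) ≈ 1.498 → counterexample
(6, 7): LHS = sin(13) ≈ 0.4202, RHS = sin(6) + sin(7) ≈ 0.3776 → counterexample
(0, 5): LHS = sin(5) ≈ -0.9589, RHS = sin(5) ≈ -0.9589 → satisfies claim
(4, 0): LHS = sin(4) ≈ -0.7568, RHS = sin(4) ≈ -0.7568 → satisfies claim
(3, 7): LHS = sin(10) ≈ -0.544, RHS = sin(3) + sin(7) ≈ 0.7981 → counterexample

That makes 3 counterexamples.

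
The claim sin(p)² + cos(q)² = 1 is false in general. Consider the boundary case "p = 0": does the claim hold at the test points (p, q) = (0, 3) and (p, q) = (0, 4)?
At (0, 3): LHS = cos(3)² ≈ 0.9801 ≠ RHS = 1
At (0, 4): LHS = cos(4)² ≈ 0.4272 ≠ RHS = 1

Answer: No, fails at both test points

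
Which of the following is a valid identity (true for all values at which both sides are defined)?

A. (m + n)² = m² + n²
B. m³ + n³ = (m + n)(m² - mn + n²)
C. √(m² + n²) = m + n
B

A: fails at (1, 2) — LHS = 9, RHS = 5.
B: holds — e.g. at (2, 7), both sides equal 351.
C: fails at (1, 4) — LHS = √(17) ≈ 4.123, RHS = 5.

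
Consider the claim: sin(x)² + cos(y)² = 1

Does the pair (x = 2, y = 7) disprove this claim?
Yes

Substituting x = 2, y = 7:
LHS = sin(2)² + cos(7)² ≈ 1.395
RHS = 1

Since LHS ≠ RHS, this pair disproves the claim.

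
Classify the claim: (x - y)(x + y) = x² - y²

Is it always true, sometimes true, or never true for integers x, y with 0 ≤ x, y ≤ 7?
Always true

The identity holds for every pair in the range. For instance at (x, y) = (6, 3): both sides equal 27.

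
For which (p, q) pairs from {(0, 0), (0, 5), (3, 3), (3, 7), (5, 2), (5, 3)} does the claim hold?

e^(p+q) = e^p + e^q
Testing each pair:
(0, 0): LHS = 1, RHS = 2 → fails
(0, 5): LHS = e^5 ≈ 148.4, RHS = 1 + e^5 ≈ 149.4 → fails
(3, 3): LHS = e^6 ≈ 403.4, RHS = 2·e^3 ≈ 40.17 → fails
(3, 7): LHS = e^10 ≈ 22026.5, RHS = e^3 + e^7 ≈ 1117 → fails
(5, 2): LHS = e^7 ≈ 1097, RHS = e^2 + e^5 ≈ 155.8 → fails
(5, 3): LHS = e^8 ≈ 2981, RHS = e^3 + e^5 ≈ 168.5 → fails

No pair satisfies the claim.

Answer: None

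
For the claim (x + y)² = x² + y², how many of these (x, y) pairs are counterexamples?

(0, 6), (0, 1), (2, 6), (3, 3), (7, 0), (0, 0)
Testing each pair:
(0, 6): LHS = 36, RHS = 36 → satisfies claim
(0, 1): LHS = 1, RHS = 1 → satisfies claim
(2, 6): LHS = 64, RHS = 40 → counterexample
(3, 3): LHS = 36, RHS = 18 → counterexample
(7, 0): LHS = 49, RHS = 49 → satisfies claim
(0, 0): LHS = 0, RHS = 0 → satisfies claim

That makes 2 counterexamples.

Answer: 2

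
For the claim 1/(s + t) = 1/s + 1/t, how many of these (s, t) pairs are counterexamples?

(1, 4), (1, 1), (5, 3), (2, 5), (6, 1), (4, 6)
6

Testing each pair:
(1, 4): LHS = 1/5, RHS = 5/4 → counterexample
(1, 1): LHS = 1/2, RHS = 2 → counterexample
(5, 3): LHS = 1/8, RHS = 8/15 → counterexample
(2, 5): LHS = 1/7, RHS = 7/10 → counterexample
(6, 1): LHS = 1/7, RHS = 7/6 → counterexample
(4, 6): LHS = 1/10, RHS = 5/12 → counterexample

That makes 6 counterexamples.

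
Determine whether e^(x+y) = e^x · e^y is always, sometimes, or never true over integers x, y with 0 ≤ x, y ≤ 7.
The identity holds for every pair in the range. For instance at (x, y) = (0, 0): both sides equal 1.

Answer: Always true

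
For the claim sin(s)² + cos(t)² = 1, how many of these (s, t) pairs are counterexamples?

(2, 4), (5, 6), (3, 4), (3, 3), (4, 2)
Testing each pair:
(2, 4): LHS = cos(4)² + sin(2)² ≈ 1.254, RHS = 1 → counterexample
(5, 6): LHS = sin(5)² + cos(6)² ≈ 1.841, RHS = 1 → counterexample
(3, 4): LHS = sin(3)² + cos(4)² ≈ 0.4472, RHS = 1 → counterexample
(3, 3): LHS = sin(3)² + cos(3)² = 1, RHS = 1 → satisfies claim
(4, 2): LHS = cos(2)² + sin(4)² ≈ 0.7459, RHS = 1 → counterexample

That makes 4 counterexamples.

Answer: 4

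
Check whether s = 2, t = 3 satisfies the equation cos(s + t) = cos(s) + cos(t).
Fails

Substituting s = 2, t = 3:

LHS = cos(2 + 3) = cos(5) ≈ 0.2837
RHS = cos(2) + cos(3) ≈ -1.406

LHS ≠ RHS, so the equation does not hold at this point.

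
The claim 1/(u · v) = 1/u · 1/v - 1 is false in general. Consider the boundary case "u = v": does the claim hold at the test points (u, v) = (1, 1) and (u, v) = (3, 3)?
No, fails at both test points

At (1, 1): LHS = 1 ≠ RHS = 0
At (3, 3): LHS = 1/9 ≠ RHS = -8/9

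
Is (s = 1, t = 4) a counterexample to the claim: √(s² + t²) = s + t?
Substituting s = 1, t = 4:
LHS = √(1² + 4²) = √(17) ≈ 4.123
RHS = 1 + 4 = 5

Since LHS ≠ RHS, this pair disproves the claim.

Answer: Yes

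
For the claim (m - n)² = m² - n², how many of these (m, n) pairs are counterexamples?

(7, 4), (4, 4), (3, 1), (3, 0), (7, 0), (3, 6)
3

Testing each pair:
(7, 4): LHS = 9, RHS = 33 → counterexample
(4, 4): LHS = 0, RHS = 0 → satisfies claim
(3, 1): LHS = 4, RHS = 8 → counterexample
(3, 0): LHS = 9, RHS = 9 → satisfies claim
(7, 0): LHS = 49, RHS = 49 → satisfies claim
(3, 6): LHS = 9, RHS = -27 → counterexample

That makes 3 counterexamples.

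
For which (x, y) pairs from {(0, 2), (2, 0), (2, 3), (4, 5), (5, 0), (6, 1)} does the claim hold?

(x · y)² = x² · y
(0, 2), (2, 0), (5, 0), (6, 1)

Testing each pair:
(0, 2): LHS = 0, RHS = 0 → holds
(2, 0): LHS = 0, RHS = 0 → holds
(2, 3): LHS = 36, RHS = 12 → fails
(4, 5): LHS = 400, RHS = 80 → fails
(5, 0): LHS = 0, RHS = 0 → holds
(6, 1): LHS = 36, RHS = 36 → holds

4 of 6 pairs satisfy the claim.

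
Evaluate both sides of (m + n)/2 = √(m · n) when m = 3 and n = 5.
LHS = (3 + 5)/2 = 4
RHS = √(3 · 5) = √(15) ≈ 3.873

LHS ≠ RHS (they differ by about 0.127), so the equation does not hold here.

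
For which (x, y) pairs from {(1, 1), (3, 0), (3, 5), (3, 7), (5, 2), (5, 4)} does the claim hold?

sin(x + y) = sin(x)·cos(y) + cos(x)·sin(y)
All pairs

Testing each pair:
(1, 1): LHS = sin(2) ≈ 0.9093, RHS = 2·sin(1)·cos(1) ≈ 0.9093 → holds
(3, 0): LHS = sin(3) ≈ 0.1411, RHS = sin(3) ≈ 0.1411 → holds
(3, 5): LHS = sin(8) ≈ 0.9894, RHS = sin(3)·cos(5) + sin(5)·cos(3) ≈ 0.9894 → holds
(3, 7): LHS = sin(10) ≈ -0.544, RHS = sin(7)·cos(3) + sin(3)·cos(7) ≈ -0.544 → holds
(5, 2): LHS = sin(7) ≈ 0.657, RHS = sin(2)·cos(5) + sin(5)·cos(2) ≈ 0.657 → holds
(5, 4): LHS = sin(9) ≈ 0.4121, RHS = sin(4)·cos(5) + sin(5)·cos(4) ≈ 0.4121 → holds

Every pair satisfies the claim.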